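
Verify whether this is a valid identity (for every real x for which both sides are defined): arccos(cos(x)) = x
Claim: arccos(cos(x)) = x.
Test a specific point where both sides are defined: x = -π/6.
LHS = arccos(cos(x)) ≈ 0.5236
RHS = x ≈ -0.5236
Since 0.5236 ≠ -0.5236, the equation fails at this point, so it cannot hold for every real x for which both sides are defined.
arccos only returns values in [0, π], so arccos(cos(x)) = x holds only for x in that interval, not for all real x.

Conclusion: No, this is NOT an identity.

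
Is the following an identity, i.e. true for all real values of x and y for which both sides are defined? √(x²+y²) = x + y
Claim: √(x²+y²) = x + y.
Test a specific point where both sides are defined: x = 3/2, y = -3.
LHS = √(x²+y²) ≈ 3.3541
RHS = x + y ≈ -1.5000
Since 3.3541 ≠ -1.5000, the equation fails at this point, so it cannot hold for all real values of x and y for which both sides are defined.
(x+y)² = x² + 2xy + y², not x² + y², so the square root does not split this way.

Conclusion: No, this is NOT an identity.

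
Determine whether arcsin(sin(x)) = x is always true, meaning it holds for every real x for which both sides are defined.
No, this is NOT an identity.

Claim: arcsin(sin(x)) = x.
Test a specific point where both sides are defined: x = 3π/4.
LHS = arcsin(sin(x)) ≈ 0.7854
RHS = x ≈ 2.3562
Since 0.7854 ≠ 2.3562, the equation fails at this point, so it cannot hold for every real x for which both sides are defined.
arcsin only returns values in [-π/2, π/2], so arcsin(sin(x)) = x holds only for x in that interval, not for all real x.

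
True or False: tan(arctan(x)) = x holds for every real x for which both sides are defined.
Claim: tan(arctan(x)) = x.
Reasoning: For every real x, arctan(x) is by definition the angle in (-π/2, π/2) whose tangent equals x. Taking the tangent of that angle returns x.
So the two sides agree for every real x for which both sides are defined.

Conclusion: True.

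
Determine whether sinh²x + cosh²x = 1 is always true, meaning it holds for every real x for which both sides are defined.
No, this is NOT an identity.

Claim: sinh²x + cosh²x = 1.
Test a specific point where both sides are defined: x = 1/2.
LHS = sinh²x + cosh²x ≈ 1.5431
RHS = 1 ≈ 1.0000
Since 1.5431 ≠ 1.0000, the equation fails at this point, so it cannot hold for every real x for which both sides are defined.
The correct hyperbolic identity is cosh²x - sinh²x = 1 (a difference); the sum sinh²x + cosh²x equals cosh(2x).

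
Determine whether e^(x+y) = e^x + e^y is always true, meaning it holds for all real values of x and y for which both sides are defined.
Claim: e^(x+y) = e^x + e^y.
Test a specific point where both sides are defined: x = -3, y = 4.
LHS = e^(x+y) ≈ 2.7183
RHS = e^x + e^y ≈ 54.6479
Since 2.7183 ≠ 54.6479, the equation fails at this point, so it cannot hold for all real values of x and y for which both sides are defined.
The correct rule is e^(x+y) = e^x · e^y (a product, not a sum).

Conclusion: No, this is NOT an identity.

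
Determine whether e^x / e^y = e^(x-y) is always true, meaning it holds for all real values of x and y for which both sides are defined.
Claim: e^x / e^y = e^(x-y).
Reasoning: 1/e^y = e^(-y), so e^x / e^y = e^x · e^(-y) = e^(x + (-y)) = e^(x-y) by the product rule for exponents.
So the two sides agree for all real values of x and y for which both sides are defined.

Conclusion: Yes, this is an identity.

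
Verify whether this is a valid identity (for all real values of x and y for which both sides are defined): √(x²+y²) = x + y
Claim: √(x²+y²) = x + y.
Test a specific point where both sides are defined: x = 2, y = 3/2.
LHS = √(x²+y²) ≈ 2.5000
RHS = x + y ≈ 3.5000
Since 2.5000 ≠ 3.5000, the equation fails at this point, so it cannot hold for all real values of x and y for which both sides are defined.
(x+y)² = x² + 2xy + y², not x² + y², so the square root does not split this way.

Conclusion: No, this is NOT an identity.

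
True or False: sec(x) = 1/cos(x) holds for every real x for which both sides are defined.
Claim: sec(x) = 1/cos(x).
Reasoning: sec(x) is by definition the reciprocal of cos(x), wherever cos(x) ≠ 0.
So the two sides agree for every real x for which both sides are defined.

Conclusion: True.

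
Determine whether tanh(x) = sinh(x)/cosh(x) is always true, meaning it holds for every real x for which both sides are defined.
Yes, this is an identity.

Claim: tanh(x) = sinh(x)/cosh(x).
Reasoning: tanh(x) is defined as sinh(x)/cosh(x) = (e^x - e^-x)/(e^x + e^-x); cosh(x) ≥ 1 is never zero, so this holds for every real x.
So the two sides agree for every real x for which both sides are defined.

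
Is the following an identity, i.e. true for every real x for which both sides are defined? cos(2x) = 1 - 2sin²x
Claim: cos(2x) = 1 - 2sin²x.
Reasoning: cos(2x) = cos²x - sin²x. Replace cos²x by 1 - sin²x: (1 - sin²x) - sin²x = 1 - 2sin²x.
So the two sides agree for every real x for which both sides are defined.

Conclusion: Yes, this is an identity.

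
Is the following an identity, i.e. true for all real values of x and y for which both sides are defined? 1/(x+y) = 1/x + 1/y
Claim: 1/(x+y) = 1/x + 1/y.
Test a specific point where both sides are defined: x = -2, y = -1.
LHS = 1/(x+y) ≈ -0.3333
RHS = 1/x + 1/y ≈ -1.5000
Since -0.3333 ≠ -1.5000, the equation fails at this point, so it cannot hold for all real values of x and y for which both sides are defined.
1/x + 1/y = (x+y)/(xy), which is not 1/(x+y).

Conclusion: No, this is NOT an identity.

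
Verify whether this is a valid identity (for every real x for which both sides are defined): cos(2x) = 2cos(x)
No, this is NOT an identity.

Claim: cos(2x) = 2cos(x).
Test a specific point where both sides are defined: x = -π/6.
LHS = cos(2x) ≈ 0.5000
RHS = 2cos(x) ≈ 1.7321
Since 0.5000 ≠ 1.7321, the equation fails at this point, so it cannot hold for every real x for which both sides are defined.
The correct double-angle formula is cos(2x) = cos²x - sin²x.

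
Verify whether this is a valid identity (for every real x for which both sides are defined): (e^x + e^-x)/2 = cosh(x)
Claim: (e^x + e^-x)/2 = cosh(x).
Reasoning: This is exactly the definition of the hyperbolic cosine: cosh(x) := (e^x + e^-x)/2.
So the two sides agree for every real x for which both sides are defined.

Conclusion: Yes, this is an identity.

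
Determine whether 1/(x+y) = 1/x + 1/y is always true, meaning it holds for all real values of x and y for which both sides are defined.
Claim: 1/(x+y) = 1/x + 1/y.
Test a specific point where both sides are defined: x = -2, y = 3.
LHS = 1/(x+y) ≈ 1.0000
RHS = 1/x + 1/y ≈ -0.1667
Since 1.0000 ≠ -0.1667, the equation fails at this point, so it cannot hold for all real values of x and y for which both sides are defined.
1/x + 1/y = (x+y)/(xy), which is not 1/(x+y).

Conclusion: No, this is NOT an identity.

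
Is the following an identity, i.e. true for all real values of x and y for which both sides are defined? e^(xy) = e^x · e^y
Claim: e^(xy) = e^x · e^y.
Test a specific point where both sides are defined: x = 4, y = 3/2.
LHS = e^(xy) ≈ 403.4288
RHS = e^x · e^y ≈ 244.6919
Since 403.4288 ≠ 244.6919, the equation fails at this point, so it cannot hold for all real values of x and y for which both sides are defined.
e^x · e^y = e^(x+y), not e^(xy).

Conclusion: No, this is NOT an identity.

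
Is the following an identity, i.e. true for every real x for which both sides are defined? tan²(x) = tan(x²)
Claim: tan²(x) = tan(x²).
Test a specific point where both sides are defined: x = π/6.
LHS = tan²(x) ≈ 0.3333
RHS = tan(x²) ≈ 0.2812
Since 0.3333 ≠ 0.2812, the equation fails at this point, so it cannot hold for every real x for which both sides are defined.
tan²(x) means (tan x)², squaring the output; tan(x²) squares the input. These are different functions.

Conclusion: No, this is NOT an identity.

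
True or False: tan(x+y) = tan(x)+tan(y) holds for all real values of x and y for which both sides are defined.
False.

Claim: tan(x+y) = tan(x)+tan(y).
Test a specific point where both sides are defined: x = -π/4, y = 2π/3.
LHS = tan(x+y) ≈ 3.7321
RHS = tan(x)+tan(y) ≈ -2.7321
Since 3.7321 ≠ -2.7321, the equation fails at this point, so it cannot hold for all real values of x and y for which both sides are defined.
The correct formula is tan(x+y) = (tan(x) + tan(y))/(1 - tan(x)tan(y)).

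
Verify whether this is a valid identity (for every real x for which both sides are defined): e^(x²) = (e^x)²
No, this is NOT an identity.

Claim: e^(x²) = (e^x)².
Test a specific point where both sides are defined: x = -1.
LHS = e^(x²) ≈ 2.7183
RHS = (e^x)² ≈ 0.1353
Since 2.7183 ≠ 0.1353, the equation fails at this point, so it cannot hold for every real x for which both sides are defined.
(e^x)² = e^(2x), and 2x ≠ x² in general.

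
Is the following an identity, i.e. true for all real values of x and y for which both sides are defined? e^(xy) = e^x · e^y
Claim: e^(xy) = e^x · e^y.
Test a specific point where both sides are defined: x = 3, y = 1.
LHS = e^(xy) ≈ 20.0855
RHS = e^x · e^y ≈ 54.5982
Since 20.0855 ≠ 54.5982, the equation fails at this point, so it cannot hold for all real values of x and y for which both sides are defined.
e^x · e^y = e^(x+y), not e^(xy).

Conclusion: No, this is NOT an identity.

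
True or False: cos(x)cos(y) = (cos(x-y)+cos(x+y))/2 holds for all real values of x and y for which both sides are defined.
True.

Claim: cos(x)cos(y) = (cos(x-y)+cos(x+y))/2.
Reasoning: cos(x-y) = cos(x)cos(y) + sin(x)sin(y) and cos(x+y) = cos(x)cos(y) - sin(x)sin(y). Adding, cos(x-y) + cos(x+y) = 2cos(x)cos(y); divide by 2.
So the two sides agree for all real values of x and y for which both sides are defined.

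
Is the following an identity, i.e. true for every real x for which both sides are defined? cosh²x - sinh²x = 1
Yes, this is an identity.

Claim: cosh²x - sinh²x = 1.
Reasoning: With cosh(x) = (e^x + e^-x)/2 and sinh(x) = (e^x - e^-x)/2: cosh²x = (e^(2x) + 2 + e^(-2x))/4 and sinh²x = (e^(2x) - 2 + e^(-2x))/4. Subtracting leaves 4/4 = 1.
So the two sides agree for every real x for which both sides are defined.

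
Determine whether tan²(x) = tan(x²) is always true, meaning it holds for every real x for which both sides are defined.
No, this is NOT an identity.

Claim: tan²(x) = tan(x²).
Test a specific point where both sides are defined: x = π.
LHS = tan²(x) ≈ 0.0000
RHS = tan(x²) ≈ 0.4767
Since 0.0000 ≠ 0.4767, the equation fails at this point, so it cannot hold for every real x for which both sides are defined.
tan²(x) means (tan x)², squaring the output; tan(x²) squares the input. These are different functions.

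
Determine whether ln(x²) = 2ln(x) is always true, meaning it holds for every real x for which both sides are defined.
Claim: ln(x²) = 2ln(x).
Reasoning: The right side requires x > 0. For x > 0, x² = (e^(ln x))² = e^(2ln x), so ln(x²) = 2ln(x). (For x < 0 the right side is undefined, so those values are outside the claim.)
So the two sides agree for every real x for which both sides are defined.

Conclusion: Yes, this is an identity.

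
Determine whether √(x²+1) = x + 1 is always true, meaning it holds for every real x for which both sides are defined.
No, this is NOT an identity.

Claim: √(x²+1) = x + 1.
Test a specific point where both sides are defined: x = -3.
LHS = √(x²+1) ≈ 3.1623
RHS = x + 1 ≈ -2.0000
Since 3.1623 ≠ -2.0000, the equation fails at this point, so it cannot hold for every real x for which both sides are defined.
(x+1)² = x² + 2x + 1 ≠ x² + 1 unless x = 0.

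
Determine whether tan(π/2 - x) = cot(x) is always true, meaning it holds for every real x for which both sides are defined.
Yes, this is an identity.

Claim: tan(π/2 - x) = cot(x).
Reasoning: tan(π/2 - x) = sin(π/2 - x)/cos(π/2 - x) = cos(x)/sin(x) = cot(x), using the cofunction identities sin(π/2 - x) = cos(x) and cos(π/2 - x) = sin(x).
So the two sides agree for every real x for which both sides are defined.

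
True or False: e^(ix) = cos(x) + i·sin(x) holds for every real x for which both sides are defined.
Claim: e^(ix) = cos(x) + i·sin(x).
Reasoning: Euler's formula. Expand e^(ix) = Σ (ix)^k / k!. Since i² = -1, the even-k terms are Σ (-1)^m x^(2m)/(2m)! = cos(x) and the odd-k terms are i · Σ (-1)^m x^(2m+1)/(2m+1)! = i·sin(x).
So the two sides agree for every real x for which both sides are defined.

Conclusion: True.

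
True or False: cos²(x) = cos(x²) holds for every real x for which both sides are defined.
Claim: cos²(x) = cos(x²).
Test a specific point where both sides are defined: x = 2π/3.
LHS = cos²(x) ≈ 0.2500
RHS = cos(x²) ≈ -0.3202
Since 0.2500 ≠ -0.3202, the equation fails at this point, so it cannot hold for every real x for which both sides are defined.
cos²(x) means (cos x)², squaring the output; cos(x²) squares the input. These are different functions.

Conclusion: False.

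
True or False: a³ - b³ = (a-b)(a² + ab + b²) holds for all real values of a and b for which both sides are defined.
Claim: a³ - b³ = (a-b)(a² + ab + b²).
Reasoning: Expand the right side: (a-b)(a² + ab + b²) = a³ + a²b + ab² - a²b - ab² - b³ = a³ - b³ (the middle terms cancel in pairs).
So the two sides agree for all real values of a and b for which both sides are defined.

Conclusion: True.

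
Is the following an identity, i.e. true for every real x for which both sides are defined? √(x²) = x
No, this is NOT an identity.

Claim: √(x²) = x.
Test a specific point where both sides are defined: x = -2.
LHS = √(x²) ≈ 2.0000
RHS = x ≈ -2.0000
Since 2.0000 ≠ -2.0000, the equation fails at this point, so it cannot hold for every real x for which both sides are defined.
√(x²) = |x|, which differs from x whenever x < 0 (both sides are defined for every real x).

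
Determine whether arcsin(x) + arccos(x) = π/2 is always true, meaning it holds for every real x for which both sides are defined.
Yes, this is an identity.

Claim: arcsin(x) + arccos(x) = π/2.
Reasoning: Both sides are defined for -1 ≤ x ≤ 1. Let θ = arcsin(x), so sin θ = x and θ ∈ [-π/2, π/2]. Then cos(π/2 - θ) = sin θ = x and π/2 - θ ∈ [0, π], which is exactly the range of arccos, so arccos(x) = π/2 - θ. Adding: arcsin(x) + arccos(x) = θ + (π/2 - θ) = π/2.
So the two sides agree for every real x for which both sides are defined.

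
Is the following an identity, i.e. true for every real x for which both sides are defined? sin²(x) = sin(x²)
Claim: sin²(x) = sin(x²).
Test a specific point where both sides are defined: x = π/6.
LHS = sin²(x) ≈ 0.2500
RHS = sin(x²) ≈ 0.2707
Since 0.2500 ≠ 0.2707, the equation fails at this point, so it cannot hold for every real x for which both sides are defined.
sin²(x) means (sin x)², squaring the output; sin(x²) squares the input. These are different functions.

Conclusion: No, this is NOT an identity.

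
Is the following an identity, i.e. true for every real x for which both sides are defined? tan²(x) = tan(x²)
No, this is NOT an identity.

Claim: tan²(x) = tan(x²).
Test a specific point where both sides are defined: x = -π/3.
LHS = tan²(x) ≈ 3.0000
RHS = tan(x²) ≈ 1.9485
Since 3.0000 ≠ 1.9485, the equation fails at this point, so it cannot hold for every real x for which both sides are defined.
tan²(x) means (tan x)², squaring the output; tan(x²) squares the input. These are different functions.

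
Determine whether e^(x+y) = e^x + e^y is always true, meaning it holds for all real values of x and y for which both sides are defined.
Claim: e^(x+y) = e^x + e^y.
Test a specific point where both sides are defined: x = -3, y = -2.
LHS = e^(x+y) ≈ 0.0067
RHS = e^x + e^y ≈ 0.1851
Since 0.0067 ≠ 0.1851, the equation fails at this point, so it cannot hold for all real values of x and y for which both sides are defined.
The correct rule is e^(x+y) = e^x · e^y (a product, not a sum).

Conclusion: No, this is NOT an identity.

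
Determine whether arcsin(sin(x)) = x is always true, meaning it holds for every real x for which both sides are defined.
Claim: arcsin(sin(x)) = x.
Test a specific point where both sides are defined: x = 2π/3.
LHS = arcsin(sin(x)) ≈ 1.0472
RHS = x ≈ 2.0944
Since 1.0472 ≠ 2.0944, the equation fails at this point, so it cannot hold for every real x for which both sides are defined.
arcsin only returns values in [-π/2, π/2], so arcsin(sin(x)) = x holds only for x in that interval, not for all real x.

Conclusion: No, this is NOT an identity.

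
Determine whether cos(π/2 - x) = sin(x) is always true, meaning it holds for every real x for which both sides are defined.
Claim: cos(π/2 - x) = sin(x).
Reasoning: Use cos(u - v) = cos(u)cos(v) + sin(u)sin(v) with u = π/2, v = x: cos(π/2)cos(x) + sin(π/2)sin(x) = 0·cos(x) + 1·sin(x) = sin(x).
So the two sides agree for every real x for which both sides are defined.

Conclusion: Yes, this is an identity.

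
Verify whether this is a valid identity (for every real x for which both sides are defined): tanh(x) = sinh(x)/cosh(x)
Yes, this is an identity.

Claim: tanh(x) = sinh(x)/cosh(x).
Reasoning: tanh(x) is defined as sinh(x)/cosh(x) = (e^x - e^-x)/(e^x + e^-x); cosh(x) ≥ 1 is never zero, so this holds for every real x.
So the two sides agree for every real x for which both sides are defined.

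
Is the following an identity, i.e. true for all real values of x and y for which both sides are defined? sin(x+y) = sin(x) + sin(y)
Claim: sin(x+y) = sin(x) + sin(y).
Test a specific point where both sides are defined: x = π/3, y = π/2.
LHS = sin(x+y) ≈ 0.5000
RHS = sin(x) + sin(y) ≈ 1.8660
Since 0.5000 ≠ 1.8660, the equation fails at this point, so it cannot hold for all real values of x and y for which both sides are defined.
The correct expansion is sin(x+y) = sin(x)cos(y) + cos(x)sin(y); sine is not additive.

Conclusion: No, this is NOT an identity.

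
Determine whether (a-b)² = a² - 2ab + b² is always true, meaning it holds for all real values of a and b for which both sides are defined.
Claim: (a-b)² = a² - 2ab + b².
Reasoning: Expand: (a-b)² = (a-b)(a-b) = a·a - a·b - b·a + b·b = a² - 2ab + b².
So the two sides agree for all real values of a and b for which both sides are defined.

Conclusion: Yes, this is an identity.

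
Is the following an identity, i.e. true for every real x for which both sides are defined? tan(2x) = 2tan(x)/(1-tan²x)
Yes, this is an identity.

Claim: tan(2x) = 2tan(x)/(1-tan²x).
Reasoning: tan(2x) = sin(2x)/cos(2x) = 2sin(x)cos(x) / (cos²x - sin²x). Divide numerator and denominator by cos²x: 2tan(x) / (1 - tan²x).
So the two sides agree for every real x for which both sides are defined.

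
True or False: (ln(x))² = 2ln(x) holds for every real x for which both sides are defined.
Claim: (ln(x))² = 2ln(x).
Test a specific point where both sides are defined: x = 1/2.
LHS = (ln(x))² ≈ 0.4805
RHS = 2ln(x) ≈ -1.3863
Since 0.4805 ≠ -1.3863, the equation fails at this point, so it cannot hold for every real x for which both sides are defined.
2ln(x) equals ln(x²), which is not the same as (ln x)².

Conclusion: False.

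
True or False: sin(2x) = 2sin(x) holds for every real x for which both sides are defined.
False.

Claim: sin(2x) = 2sin(x).
Test a specific point where both sides are defined: x = π/4.
LHS = sin(2x) ≈ 1.0000
RHS = 2sin(x) ≈ 1.4142
Since 1.0000 ≠ 1.4142, the equation fails at this point, so it cannot hold for every real x for which both sides are defined.
The correct double-angle formula is sin(2x) = 2sin(x)cos(x).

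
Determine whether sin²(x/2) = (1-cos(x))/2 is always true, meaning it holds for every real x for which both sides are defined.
Yes, this is an identity.

Claim: sin²(x/2) = (1-cos(x))/2.
Reasoning: Use cos(2θ) = 1 - 2sin²θ with θ = x/2: cos(x) = 1 - 2sin²(x/2). Solving for sin²(x/2) gives (1 - cos(x))/2.
So the two sides agree for every real x for which both sides are defined.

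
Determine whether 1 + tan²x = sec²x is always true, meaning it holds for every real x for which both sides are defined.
Yes, this is an identity.

Claim: 1 + tan²x = sec²x.
Reasoning: Start from sin²x + cos²x = 1 and divide every term by cos²x (allowed wherever tan x and sec x are defined): tan²x + 1 = 1/cos²x = sec²x.
So the two sides agree for every real x for which both sides are defined.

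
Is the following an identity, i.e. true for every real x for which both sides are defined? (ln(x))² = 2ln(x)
No, this is NOT an identity.

Claim: (ln(x))² = 2ln(x).
Test a specific point where both sides are defined: x = 5.
LHS = (ln(x))² ≈ 2.5903
RHS = 2ln(x) ≈ 3.2189
Since 2.5903 ≠ 3.2189, the equation fails at this point, so it cannot hold for every real x for which both sides are defined.
2ln(x) equals ln(x²), which is not the same as (ln x)².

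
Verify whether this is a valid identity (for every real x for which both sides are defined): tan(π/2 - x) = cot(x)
Claim: tan(π/2 - x) = cot(x).
Reasoning: tan(π/2 - x) = sin(π/2 - x)/cos(π/2 - x) = cos(x)/sin(x) = cot(x), using the cofunction identities sin(π/2 - x) = cos(x) and cos(π/2 - x) = sin(x).
So the two sides agree for every real x for which both sides are defined.

Conclusion: Yes, this is an identity.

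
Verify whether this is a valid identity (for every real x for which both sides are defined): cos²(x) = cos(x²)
No, this is NOT an identity.

Claim: cos²(x) = cos(x²).
Test a specific point where both sides are defined: x = π/3.
LHS = cos²(x) ≈ 0.2500
RHS = cos(x²) ≈ 0.4566
Since 0.2500 ≠ 0.4566, the equation fails at this point, so it cannot hold for every real x for which both sides are defined.
cos²(x) means (cos x)², squaring the output; cos(x²) squares the input. These are different functions.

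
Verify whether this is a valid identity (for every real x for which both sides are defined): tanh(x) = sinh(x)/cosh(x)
Claim: tanh(x) = sinh(x)/cosh(x).
Reasoning: tanh(x) is defined as sinh(x)/cosh(x) = (e^x - e^-x)/(e^x + e^-x); cosh(x) ≥ 1 is never zero, so this holds for every real x.
So the two sides agree for every real x for which both sides are defined.

Conclusion: Yes, this is an identity.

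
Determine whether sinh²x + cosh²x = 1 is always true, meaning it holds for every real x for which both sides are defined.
No, this is NOT an identity.

Claim: sinh²x + cosh²x = 1.
Test a specific point where both sides are defined: x = 4.
LHS = sinh²x + cosh²x ≈ 1490.4792
RHS = 1 ≈ 1.0000
Since 1490.4792 ≠ 1.0000, the equation fails at this point, so it cannot hold for every real x for which both sides are defined.
The correct hyperbolic identity is cosh²x - sinh²x = 1 (a difference); the sum sinh²x + cosh²x equals cosh(2x).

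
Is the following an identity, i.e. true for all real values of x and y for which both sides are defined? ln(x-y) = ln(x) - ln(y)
No, this is NOT an identity.

Claim: ln(x-y) = ln(x) - ln(y).
Test a specific point where both sides are defined: x = 4, y = 3/2.
LHS = ln(x-y) ≈ 0.9163
RHS = ln(x) - ln(y) ≈ 0.9808
Since 0.9163 ≠ 0.9808, the equation fails at this point, so it cannot hold for all real values of x and y for which both sides are defined.
ln(x) - ln(y) = ln(x/y), not ln(x-y).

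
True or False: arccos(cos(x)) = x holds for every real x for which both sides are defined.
Claim: arccos(cos(x)) = x.
Test a specific point where both sides are defined: x = -π/2.
LHS = arccos(cos(x)) ≈ 1.5708
RHS = x ≈ -1.5708
Since 1.5708 ≠ -1.5708, the equation fails at this point, so it cannot hold for every real x for which both sides are defined.
arccos only returns values in [0, π], so arccos(cos(x)) = x holds only for x in that interval, not for all real x.

Conclusion: False.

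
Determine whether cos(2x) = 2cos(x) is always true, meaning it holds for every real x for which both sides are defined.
Claim: cos(2x) = 2cos(x).
Test a specific point where both sides are defined: x = π/4.
LHS = cos(2x) ≈ 0.0000
RHS = 2cos(x) ≈ 1.4142
Since 0.0000 ≠ 1.4142, the equation fails at this point, so it cannot hold for every real x for which both sides are defined.
The correct double-angle formula is cos(2x) = cos²x - sin²x.

Conclusion: No, this is NOT an identity.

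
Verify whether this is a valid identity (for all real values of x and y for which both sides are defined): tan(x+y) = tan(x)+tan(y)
No, this is NOT an identity.

Claim: tan(x+y) = tan(x)+tan(y).
Test a specific point where both sides are defined: x = 2π/3, y = 2π/3.
LHS = tan(x+y) ≈ 1.7321
RHS = tan(x)+tan(y) ≈ -3.4641
Since 1.7321 ≠ -3.4641, the equation fails at this point, so it cannot hold for all real values of x and y for which both sides are defined.
The correct formula is tan(x+y) = (tan(x) + tan(y))/(1 - tan(x)tan(y)).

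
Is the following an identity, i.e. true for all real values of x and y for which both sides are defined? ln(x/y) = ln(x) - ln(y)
Yes, this is an identity.

Claim: ln(x/y) = ln(x) - ln(y).
Reasoning: Both sides are simultaneously defined only when x, y > 0. Write x = e^p, y = e^q. Then x/y = e^(p-q), so ln(x/y) = p - q = ln(x) - ln(y).
So the two sides agree for all real values of x and y for which both sides are defined.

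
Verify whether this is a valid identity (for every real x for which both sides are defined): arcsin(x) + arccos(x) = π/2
Claim: arcsin(x) + arccos(x) = π/2.
Reasoning: Both sides are defined for -1 ≤ x ≤ 1. Let θ = arcsin(x), so sin θ = x and θ ∈ [-π/2, π/2]. Then cos(π/2 - θ) = sin θ = x and π/2 - θ ∈ [0, π], which is exactly the range of arccos, so arccos(x) = π/2 - θ. Adding: arcsin(x) + arccos(x) = θ + (π/2 - θ) = π/2.
So the two sides agree for every real x for which both sides are defined.

Conclusion: Yes, this is an identity.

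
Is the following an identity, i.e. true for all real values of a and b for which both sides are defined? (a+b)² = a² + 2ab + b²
Yes, this is an identity.

Claim: (a+b)² = a² + 2ab + b².
Reasoning: Expand: (a+b)² = (a+b)(a+b) = a·a + a·b + b·a + b·b = a² + 2ab + b².
So the two sides agree for all real values of a and b for which both sides are defined.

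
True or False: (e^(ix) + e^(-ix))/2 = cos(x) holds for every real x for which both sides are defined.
Claim: (e^(ix) + e^(-ix))/2 = cos(x).
Reasoning: By Euler's formula e^(ix) = cos(x) + i·sin(x) and e^(-ix) = cos(x) - i·sin(x). Adding cancels the sine terms: e^(ix) + e^(-ix) = 2cos(x); divide by 2.
So the two sides agree for every real x for which both sides are defined.

Conclusion: True.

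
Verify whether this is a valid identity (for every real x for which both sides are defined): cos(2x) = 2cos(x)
No, this is NOT an identity.

Claim: cos(2x) = 2cos(x).
Test a specific point where both sides are defined: x = π.
LHS = cos(2x) ≈ 1.0000
RHS = 2cos(x) ≈ -2.0000
Since 1.0000 ≠ -2.0000, the equation fails at this point, so it cannot hold for every real x for which both sides are defined.
The correct double-angle formula is cos(2x) = cos²x - sin²x.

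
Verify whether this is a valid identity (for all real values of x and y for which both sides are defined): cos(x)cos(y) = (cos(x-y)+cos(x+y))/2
Yes, this is an identity.

Claim: cos(x)cos(y) = (cos(x-y)+cos(x+y))/2.
Reasoning: cos(x-y) = cos(x)cos(y) + sin(x)sin(y) and cos(x+y) = cos(x)cos(y) - sin(x)sin(y). Adding, cos(x-y) + cos(x+y) = 2cos(x)cos(y); divide by 2.
So the two sides agree for all real values of x and y for which both sides are defined.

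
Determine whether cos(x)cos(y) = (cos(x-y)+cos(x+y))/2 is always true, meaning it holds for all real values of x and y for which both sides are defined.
Claim: cos(x)cos(y) = (cos(x-y)+cos(x+y))/2.
Reasoning: cos(x-y) = cos(x)cos(y) + sin(x)sin(y) and cos(x+y) = cos(x)cos(y) - sin(x)sin(y). Adding, cos(x-y) + cos(x+y) = 2cos(x)cos(y); divide by 2.
So the two sides agree for all real values of x and y for which both sides are defined.

Conclusion: Yes, this is an identity.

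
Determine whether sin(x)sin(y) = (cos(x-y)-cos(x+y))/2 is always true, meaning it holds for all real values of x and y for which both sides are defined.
Yes, this is an identity.

Claim: sin(x)sin(y) = (cos(x-y)-cos(x+y))/2.
Reasoning: cos(x-y) = cos(x)cos(y) + sin(x)sin(y) and cos(x+y) = cos(x)cos(y) - sin(x)sin(y). Subtracting, cos(x-y) - cos(x+y) = 2sin(x)sin(y); divide by 2.
So the two sides agree for all real values of x and y for which both sides are defined.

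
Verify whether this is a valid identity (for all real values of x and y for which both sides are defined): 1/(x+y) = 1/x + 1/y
No, this is NOT an identity.

Claim: 1/(x+y) = 1/x + 1/y.
Test a specific point where both sides are defined: x = 2, y = 1/2.
LHS = 1/(x+y) ≈ 0.4000
RHS = 1/x + 1/y ≈ 2.5000
Since 0.4000 ≠ 2.5000, the equation fails at this point, so it cannot hold for all real values of x and y for which both sides are defined.
1/x + 1/y = (x+y)/(xy), which is not 1/(x+y).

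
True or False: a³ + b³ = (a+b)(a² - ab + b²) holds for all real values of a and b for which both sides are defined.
Claim: a³ + b³ = (a+b)(a² - ab + b²).
Reasoning: Expand the right side: (a+b)(a² - ab + b²) = a³ - a²b + ab² + a²b - ab² + b³ = a³ + b³ (the middle terms cancel in pairs).
So the two sides agree for all real values of a and b for which both sides are defined.

Conclusion: True.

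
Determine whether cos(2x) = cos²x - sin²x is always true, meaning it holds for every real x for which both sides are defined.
Claim: cos(2x) = cos²x - sin²x.
Reasoning: Put y = x in the addition formula cos(x+y) = cos(x)cos(y) - sin(x)sin(y): cos(2x) = cos²x - sin²x.
So the two sides agree for every real x for which both sides are defined.

Conclusion: Yes, this is an identity.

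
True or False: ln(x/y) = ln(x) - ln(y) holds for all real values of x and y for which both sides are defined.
True.

Claim: ln(x/y) = ln(x) - ln(y).
Reasoning: Both sides are simultaneously defined only when x, y > 0. Write x = e^p, y = e^q. Then x/y = e^(p-q), so ln(x/y) = p - q = ln(x) - ln(y).
So the two sides agree for all real values of x and y for which both sides are defined.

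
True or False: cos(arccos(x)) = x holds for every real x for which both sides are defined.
True.

Claim: cos(arccos(x)) = x.
Reasoning: For -1 ≤ x ≤ 1 (where arccos is defined), arccos(x) is by definition an angle whose cosine equals x. Taking the cosine of that angle returns x. (Note the other order, arccos(cos x) = x, is NOT an identity.)
So the two sides agree for every real x for which both sides are defined.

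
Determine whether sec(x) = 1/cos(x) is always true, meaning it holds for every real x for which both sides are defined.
Yes, this is an identity.

Claim: sec(x) = 1/cos(x).
Reasoning: sec(x) is by definition the reciprocal of cos(x), wherever cos(x) ≠ 0.
So the two sides agree for every real x for which both sides are defined.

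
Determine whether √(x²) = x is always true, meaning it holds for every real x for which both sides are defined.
No, this is NOT an identity.

Claim: √(x²) = x.
Test a specific point where both sides are defined: x = -2.
LHS = √(x²) ≈ 2.0000
RHS = x ≈ -2.0000
Since 2.0000 ≠ -2.0000, the equation fails at this point, so it cannot hold for every real x for which both sides are defined.
√(x²) = |x|, which differs from x whenever x < 0 (both sides are defined for every real x).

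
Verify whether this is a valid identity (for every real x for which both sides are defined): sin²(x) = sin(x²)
No, this is NOT an identity.

Claim: sin²(x) = sin(x²).
Test a specific point where both sides are defined: x = -π/6.
LHS = sin²(x) ≈ 0.2500
RHS = sin(x²) ≈ 0.2707
Since 0.2500 ≠ 0.2707, the equation fails at this point, so it cannot hold for every real x for which both sides are defined.
sin²(x) means (sin x)², squaring the output; sin(x²) squares the input. These are different functions.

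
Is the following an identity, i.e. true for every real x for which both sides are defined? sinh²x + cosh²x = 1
Claim: sinh²x + cosh²x = 1.
Test a specific point where both sides are defined: x = -3.
LHS = sinh²x + cosh²x ≈ 201.7156
RHS = 1 ≈ 1.0000
Since 201.7156 ≠ 1.0000, the equation fails at this point, so it cannot hold for every real x for which both sides are defined.
The correct hyperbolic identity is cosh²x - sinh²x = 1 (a difference); the sum sinh²x + cosh²x equals cosh(2x).

Conclusion: No, this is NOT an identity.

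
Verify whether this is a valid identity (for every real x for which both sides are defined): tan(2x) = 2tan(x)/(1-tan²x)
Yes, this is an identity.

Claim: tan(2x) = 2tan(x)/(1-tan²x).
Reasoning: tan(2x) = sin(2x)/cos(2x) = 2sin(x)cos(x) / (cos²x - sin²x). Divide numerator and denominator by cos²x: 2tan(x) / (1 - tan²x).
So the two sides agree for every real x for which both sides are defined.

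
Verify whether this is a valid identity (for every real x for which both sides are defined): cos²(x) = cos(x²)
No, this is NOT an identity.

Claim: cos²(x) = cos(x²).
Test a specific point where both sides are defined: x = 3π/4.
LHS = cos²(x) ≈ 0.5000
RHS = cos(x²) ≈ 0.7442
Since 0.5000 ≠ 0.7442, the equation fails at this point, so it cannot hold for every real x for which both sides are defined.
cos²(x) means (cos x)², squaring the output; cos(x²) squares the input. These are different functions.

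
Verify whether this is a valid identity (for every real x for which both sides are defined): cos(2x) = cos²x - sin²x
Claim: cos(2x) = cos²x - sin²x.
Reasoning: Put y = x in the addition formula cos(x+y) = cos(x)cos(y) - sin(x)sin(y): cos(2x) = cos²x - sin²x.
So the two sides agree for every real x for which both sides are defined.

Conclusion: Yes, this is an identity.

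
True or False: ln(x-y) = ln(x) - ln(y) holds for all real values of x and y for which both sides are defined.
Claim: ln(x-y) = ln(x) - ln(y).
Test a specific point where both sides are defined: x = 3/2, y = 1.
LHS = ln(x-y) ≈ -0.6931
RHS = ln(x) - ln(y) ≈ 0.4055
Since -0.6931 ≠ 0.4055, the equation fails at this point, so it cannot hold for all real values of x and y for which both sides are defined.
ln(x) - ln(y) = ln(x/y), not ln(x-y).

Conclusion: False.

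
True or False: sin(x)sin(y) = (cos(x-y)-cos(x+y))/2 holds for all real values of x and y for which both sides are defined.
True.

Claim: sin(x)sin(y) = (cos(x-y)-cos(x+y))/2.
Reasoning: cos(x-y) = cos(x)cos(y) + sin(x)sin(y) and cos(x+y) = cos(x)cos(y) - sin(x)sin(y). Subtracting, cos(x-y) - cos(x+y) = 2sin(x)sin(y); divide by 2.
So the two sides agree for all real values of x and y for which both sides are defined.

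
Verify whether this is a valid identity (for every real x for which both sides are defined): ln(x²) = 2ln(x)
Claim: ln(x²) = 2ln(x).
Reasoning: The right side requires x > 0. For x > 0, x² = (e^(ln x))² = e^(2ln x), so ln(x²) = 2ln(x). (For x < 0 the right side is undefined, so those values are outside the claim.)
So the two sides agree for every real x for which both sides are defined.

Conclusion: Yes, this is an identity.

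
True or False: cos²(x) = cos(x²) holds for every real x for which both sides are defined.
Claim: cos²(x) = cos(x²).
Test a specific point where both sides are defined: x = π/6.
LHS = cos²(x) ≈ 0.7500
RHS = cos(x²) ≈ 0.9627
Since 0.7500 ≠ 0.9627, the equation fails at this point, so it cannot hold for every real x for which both sides are defined.
cos²(x) means (cos x)², squaring the output; cos(x²) squares the input. These are different functions.

Conclusion: False.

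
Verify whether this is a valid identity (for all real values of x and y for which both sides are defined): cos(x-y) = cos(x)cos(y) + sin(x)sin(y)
Yes, this is an identity.

Claim: cos(x-y) = cos(x)cos(y) + sin(x)sin(y).
Reasoning: Replace y by -y in cos(x+y) = cos(x)cos(y) - sin(x)sin(y) and use cos(-y) = cos(y), sin(-y) = -sin(y): cos(x-y) = cos(x)cos(y) + sin(x)sin(y).
So the two sides agree for all real values of x and y for which both sides are defined.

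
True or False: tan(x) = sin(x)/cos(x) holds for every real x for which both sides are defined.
Claim: tan(x) = sin(x)/cos(x).
Reasoning: For an angle x whose terminal point on the unit circle is (cos x, sin x), tan(x) is defined as the ratio (second coordinate)/(first coordinate) = sin(x)/cos(x), wherever cos(x) ≠ 0.
So the two sides agree for every real x for which both sides are defined.

Conclusion: True.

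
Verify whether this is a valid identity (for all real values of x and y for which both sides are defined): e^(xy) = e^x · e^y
Claim: e^(xy) = e^x · e^y.
Test a specific point where both sides are defined: x = 1/2, y = -3.
LHS = e^(xy) ≈ 0.2231
RHS = e^x · e^y ≈ 0.0821
Since 0.2231 ≠ 0.0821, the equation fails at this point, so it cannot hold for all real values of x and y for which both sides are defined.
e^x · e^y = e^(x+y), not e^(xy).

Conclusion: No, this is NOT an identity.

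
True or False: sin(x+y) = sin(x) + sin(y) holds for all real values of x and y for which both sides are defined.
False.

Claim: sin(x+y) = sin(x) + sin(y).
Test a specific point where both sides are defined: x = -π/2, y = -π/6.
LHS = sin(x+y) ≈ -0.8660
RHS = sin(x) + sin(y) ≈ -1.5000
Since -0.8660 ≠ -1.5000, the equation fails at this point, so it cannot hold for all real values of x and y for which both sides are defined.
The correct expansion is sin(x+y) = sin(x)cos(y) + cos(x)sin(y); sine is not additive.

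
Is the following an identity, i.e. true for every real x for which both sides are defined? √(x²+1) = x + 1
Claim: √(x²+1) = x + 1.
Test a specific point where both sides are defined: x = 2.
LHS = √(x²+1) ≈ 2.2361
RHS = x + 1 ≈ 3.0000
Since 2.2361 ≠ 3.0000, the equation fails at this point, so it cannot hold for every real x for which both sides are defined.
(x+1)² = x² + 2x + 1 ≠ x² + 1 unless x = 0.

Conclusion: No, this is NOT an identity.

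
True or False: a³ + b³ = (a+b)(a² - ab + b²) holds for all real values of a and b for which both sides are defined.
True.

Claim: a³ + b³ = (a+b)(a² - ab + b²).
Reasoning: Expand the right side: (a+b)(a² - ab + b²) = a³ - a²b + ab² + a²b - ab² + b³ = a³ + b³ (the middle terms cancel in pairs).
So the two sides agree for all real values of a and b for which both sides are defined.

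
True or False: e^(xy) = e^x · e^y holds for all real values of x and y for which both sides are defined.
False.

Claim: e^(xy) = e^x · e^y.
Test a specific point where both sides are defined: x = -2, y = -1.
LHS = e^(xy) ≈ 7.3891
RHS = e^x · e^y ≈ 0.0498
Since 7.3891 ≠ 0.0498, the equation fails at this point, so it cannot hold for all real values of x and y for which both sides are defined.
e^x · e^y = e^(x+y), not e^(xy).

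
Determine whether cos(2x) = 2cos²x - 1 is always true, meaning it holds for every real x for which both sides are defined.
Yes, this is an identity.

Claim: cos(2x) = 2cos²x - 1.
Reasoning: cos(2x) = cos²x - sin²x. Replace sin²x by 1 - cos²x: cos²x - (1 - cos²x) = 2cos²x - 1.
So the two sides agree for every real x for which both sides are defined.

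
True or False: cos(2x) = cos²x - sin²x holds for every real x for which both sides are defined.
True.

Claim: cos(2x) = cos²x - sin²x.
Reasoning: Put y = x in the addition formula cos(x+y) = cos(x)cos(y) - sin(x)sin(y): cos(2x) = cos²x - sin²x.
So the two sides agree for every real x for which both sides are defined.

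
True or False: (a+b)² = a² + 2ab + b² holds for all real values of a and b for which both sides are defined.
Claim: (a+b)² = a² + 2ab + b².
Reasoning: Expand: (a+b)² = (a+b)(a+b) = a·a + a·b + b·a + b·b = a² + 2ab + b².
So the two sides agree for all real values of a and b for which both sides are defined.

Conclusion: True.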